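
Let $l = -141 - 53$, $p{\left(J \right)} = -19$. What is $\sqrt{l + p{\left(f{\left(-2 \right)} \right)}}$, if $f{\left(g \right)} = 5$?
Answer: $i \sqrt{213} \approx 14.595 i$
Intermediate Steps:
$l = -194$
$\sqrt{l + p{\left(f{\left(-2 \right)} \right)}} = \sqrt{-194 - 19} = \sqrt{-213} = i \sqrt{213}$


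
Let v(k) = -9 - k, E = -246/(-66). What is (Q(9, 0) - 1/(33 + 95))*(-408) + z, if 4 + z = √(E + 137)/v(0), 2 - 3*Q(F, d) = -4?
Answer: -13069/16 - 2*√473/33 ≈ -818.13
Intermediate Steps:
Q(F, d) = 2 (Q(F, d) = ⅔ - ⅓*(-4) = ⅔ + 4/3 = 2)
E = 41/11 (E = -246*(-1/66) = 41/11 ≈ 3.7273)
z = -4 - 2*√473/33 (z = -4 + √(41/11 + 137)/(-9 - 1*0) = -4 + √(1548/11)/(-9 + 0) = -4 + (6*√473/11)/(-9) = -4 + (6*√473/11)*(-⅑) = -4 - 2*√473/33 ≈ -5.3181)
(Q(9, 0) - 1/(33 + 95))*(-408) + z = (2 - 1/(33 + 95))*(-408) + (-4 - 2*√473/33) = (2 - 1/128)*(-408) + (-4 - 2*√473/33) = (255/128)*(-408) + (-4 - 2*√473/33) = -13005/16 + (-4 - 2*√473/33) = -13069/16 - 2*√473/33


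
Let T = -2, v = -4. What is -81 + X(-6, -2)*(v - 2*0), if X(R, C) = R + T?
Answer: -49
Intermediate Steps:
X(R, C) = -2 + R (X(R, C) = R - 2 = -2 + R)
-81 + X(-6, -2)*(v - 2*0) = -81 + (-2 - 6)*(-4 - 2*0) = -81 - 8*(-4 + 0) = -81 - 8*(-4) = -81 + 32 = -49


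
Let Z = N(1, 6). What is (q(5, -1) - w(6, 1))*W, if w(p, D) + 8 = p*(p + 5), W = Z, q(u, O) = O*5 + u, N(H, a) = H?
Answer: -58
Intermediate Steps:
q(u, O) = u + 5*O (q(u, O) = 5*O + u = u + 5*O)
Z = 1
W = 1
w(p, D) = -8 + p*(5 + p) (w(p, D) = -8 + p*(p + 5) = -8 + p*(5 + p))
(q(5, -1) - w(6, 1))*W = ((5 + 5*(-1)) - (-8 + 6² + 5*6))*1 = ((5 - 5) - (-8 + 36 + 30))*1 = (0 - 1*58)*1 = (0 - 58)*1 = -58*1 = -58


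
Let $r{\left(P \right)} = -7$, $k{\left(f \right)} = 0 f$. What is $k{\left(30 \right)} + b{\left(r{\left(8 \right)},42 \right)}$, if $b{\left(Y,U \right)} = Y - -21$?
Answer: $14$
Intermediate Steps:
$k{\left(f \right)} = 0$
$b{\left(Y,U \right)} = 21 + Y$ ($b{\left(Y,U \right)} = Y + 21 = 21 + Y$)
$k{\left(30 \right)} + b{\left(r{\left(8 \right)},42 \right)} = 0 + \left(21 - 7\right) = 0 + 14 = 14$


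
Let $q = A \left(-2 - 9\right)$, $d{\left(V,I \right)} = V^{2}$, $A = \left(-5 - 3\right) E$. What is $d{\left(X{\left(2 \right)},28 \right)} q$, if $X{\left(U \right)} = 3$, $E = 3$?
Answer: $2376$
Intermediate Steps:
$A = -24$ ($A = \left(-5 - 3\right) 3 = \left(-8\right) 3 = -24$)
$q = 264$ ($q = - 24 \left(-2 - 9\right) = \left(-24\right) \left(-11\right) = 264$)
$d{\left(X{\left(2 \right)},28 \right)} q = 3^{2} \cdot 264 = 9 \cdot 264 = 2376$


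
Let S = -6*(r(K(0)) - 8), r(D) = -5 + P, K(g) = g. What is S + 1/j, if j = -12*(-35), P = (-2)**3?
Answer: 52921/420 ≈ 126.00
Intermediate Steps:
P = -8
j = 420
r(D) = -13 (r(D) = -5 - 8 = -13)
S = 126 (S = -6*(-13 - 8) = -6*(-21) = 126)
S + 1/j = 126 + 1/420 = 52921/420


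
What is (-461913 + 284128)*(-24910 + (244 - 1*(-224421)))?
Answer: -35513442675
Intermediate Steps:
(-461913 + 284128)*(-24910 + (244 - 1*(-224421))) = -177785*(-24910 + (244 + 224421)) = -177785*(-24910 + 224665) = -177785*199755 = -35513442675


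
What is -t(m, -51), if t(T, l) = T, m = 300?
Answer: -300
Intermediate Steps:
-t(m, -51) = -1*300 = -300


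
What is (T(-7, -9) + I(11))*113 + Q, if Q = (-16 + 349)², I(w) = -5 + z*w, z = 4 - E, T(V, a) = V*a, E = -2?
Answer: 124901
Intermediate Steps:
z = 6 (z = 4 - 1*(-2) = 4 + 2 = 6)
I(w) = -5 + 6*w
Q = 110889 (Q = 333² = 110889)
(T(-7, -9) + I(11))*113 + Q = (-7*(-9) + (-5 + 6*11))*113 + 110889 = (63 + (-5 + 66))*113 + 110889 = (63 + 61)*113 + 110889 = 124*113 + 110889 = 14012 + 110889 = 124901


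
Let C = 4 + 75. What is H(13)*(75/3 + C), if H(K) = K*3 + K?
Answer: 5408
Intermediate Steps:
C = 79
H(K) = 4*K (H(K) = 3*K + K = 4*K)
H(13)*(75/3 + C) = (4*13)*(75/3 + 79) = 52*(75*(1/3) + 79) = 52*(25 + 79) = 52*104 = 5408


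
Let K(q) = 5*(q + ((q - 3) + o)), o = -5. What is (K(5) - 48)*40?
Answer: -1520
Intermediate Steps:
K(q) = -40 + 10*q (K(q) = 5*(q + ((q - 3) - 5)) = 5*(q + ((-3 + q) - 5)) = 5*(q + (-8 + q)) = 5*(-8 + 2*q) = -40 + 10*q)
(K(5) - 48)*40 = ((-40 + 10*5) - 48)*40 = ((-40 + 50) - 48)*40 = (10 - 48)*40 = -38*40 = -1520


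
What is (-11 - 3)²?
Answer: 196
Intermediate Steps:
(-11 - 3)² = (-14)² = 196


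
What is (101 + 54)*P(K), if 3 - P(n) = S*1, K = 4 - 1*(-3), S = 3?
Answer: 0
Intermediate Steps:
K = 7 (K = 4 + 3 = 7)
P(n) = 0 (P(n) = 3 - 3 = 0)
(101 + 54)*P(K) = (101 + 54)*0 = 155*0 = 0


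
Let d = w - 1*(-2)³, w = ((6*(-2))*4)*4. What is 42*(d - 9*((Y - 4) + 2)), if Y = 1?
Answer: -7350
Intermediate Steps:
w = -192 (w = -12*4*4 = -48*4 = -192)
d = -184 (d = -192 - 1*(-2)³ = -192 - 1*(-8) = -192 + 8 = -184)
42*(d - 9*((Y - 4) + 2)) = 42*(-184 - 9*((1 - 4) + 2)) = 42*(-184 - 9*(-3 + 2)) = 42*(-184 - 9*(-1)) = 42*(-184 + 9) = 42*(-175) = -7350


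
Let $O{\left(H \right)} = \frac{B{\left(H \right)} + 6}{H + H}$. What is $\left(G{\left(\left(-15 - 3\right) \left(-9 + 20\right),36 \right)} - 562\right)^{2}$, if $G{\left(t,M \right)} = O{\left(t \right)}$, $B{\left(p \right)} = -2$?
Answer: $\frac{3095698321}{9801} \approx 3.1586 \cdot 10^{5}$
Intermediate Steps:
$O{\left(H \right)} = \frac{2}{H}$ ($O{\left(H \right)} = \frac{-2 + 6}{H + H} = \frac{4}{2 H} = 4 \frac{1}{2 H} = \frac{2}{H}$)
$G{\left(t,M \right)} = \frac{2}{t}$
$\left(G{\left(\left(-15 - 3\right) \left(-9 + 20\right),36 \right)} - 562\right)^{2} = \left(\frac{2}{\left(-15 - 3\right) \left(-9 + 20\right)} - 562\right)^{2} = \left(\frac{2}{\left(-18\right) 11} - 562\right)^{2} = \left(\frac{2}{-198} - 562\right)^{2} = \left(2 \left(- \frac{1}{198}\right) - 562\right)^{2} = \left(- \frac{1}{99} - 562\right)^{2} = \left(- \frac{55639}{99}\right)^{2} = \frac{3095698321}{9801}$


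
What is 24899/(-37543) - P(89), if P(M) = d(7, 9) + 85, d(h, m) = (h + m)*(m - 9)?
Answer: -3216054/37543 ≈ -85.663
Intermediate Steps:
d(h, m) = (-9 + m)*(h + m) (d(h, m) = (h + m)*(-9 + m) = (-9 + m)*(h + m))
P(M) = 85 (P(M) = (9**2 - 9*7 - 9*9 + 7*9) + 85 = (81 - 63 - 81 + 63) + 85 = 0 + 85 = 85)
24899/(-37543) - P(89) = 24899/(-37543) - 1*85 = 24899*(-1/37543) - 85 = -24899/37543 - 85 = -3216054/37543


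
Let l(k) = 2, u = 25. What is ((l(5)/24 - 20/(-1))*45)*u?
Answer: 90375/4 ≈ 22594.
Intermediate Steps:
((l(5)/24 - 20/(-1))*45)*u = ((2/24 - 20/(-1))*45)*25 = ((2*(1/24) - 20*(-1))*45)*25 = ((1/12 + 20)*45)*25 = ((241/12)*45)*25 = (3615/4)*25 = 90375/4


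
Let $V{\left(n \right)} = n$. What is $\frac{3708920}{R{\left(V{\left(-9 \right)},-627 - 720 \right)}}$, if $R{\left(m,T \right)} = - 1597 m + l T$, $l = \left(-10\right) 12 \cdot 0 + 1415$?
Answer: $- \frac{463615}{236454} \approx -1.9607$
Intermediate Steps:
$l = 1415$ ($l = \left(-120\right) 0 + 1415 = 0 + 1415 = 1415$)
$R{\left(m,T \right)} = - 1597 m + 1415 T$
$\frac{3708920}{R{\left(V{\left(-9 \right)},-627 - 720 \right)}} = \frac{3708920}{\left(-1597\right) \left(-9\right) + 1415 \left(-627 - 720\right)} = \frac{3708920}{14373 + 1415 \left(-1347\right)} = \frac{3708920}{14373 - 1906005} = \frac{3708920}{-1891632} = 3708920 \left(- \frac{1}{1891632}\right) = - \frac{463615}{236454}$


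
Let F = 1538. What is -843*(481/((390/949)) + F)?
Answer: -22832093/10 ≈ -2.2832e+6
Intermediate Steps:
-843*(481/((390/949)) + F) = -843*(481/((390/949)) + 1538) = -843*(481/((390*(1/949))) + 1538) = -843*(481/(30/73) + 1538) = -843*(481*(73/30) + 1538) = -843*(35113/30 + 1538) = -843*81253/30 = -22832093/10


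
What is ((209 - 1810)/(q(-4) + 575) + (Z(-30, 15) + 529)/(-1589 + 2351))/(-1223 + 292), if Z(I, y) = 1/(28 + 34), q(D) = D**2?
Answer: 2678735/1237840044 ≈ 0.0021640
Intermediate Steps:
Z(I, y) = 1/62
((209 - 1810)/(q(-4) + 575) + (Z(-30, 15) + 529)/(-1589 + 2351))/(-1223 + 292) = ((209 - 1810)/((-4)**2 + 575) + (1/62 + 529)/(-1589 + 2351))/(-1223 + 292) = (-1601/(16 + 575) + (32799/62)/762)/(-931) = (-1601/591 + (32799/62)*(1/762))*(-1/931) = (-1601*1/591 + 10933/15748)*(-1/931) = (-1601/591 + 10933/15748)*(-1/931) = -18751145/9307068*(-1/931) = 2678735/1237840044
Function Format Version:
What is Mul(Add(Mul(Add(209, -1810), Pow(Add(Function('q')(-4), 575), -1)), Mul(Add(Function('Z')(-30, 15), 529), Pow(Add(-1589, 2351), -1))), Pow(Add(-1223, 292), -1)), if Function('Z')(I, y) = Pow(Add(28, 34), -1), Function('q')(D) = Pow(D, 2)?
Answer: Rational(2678735, 1237840044) ≈ 0.0021640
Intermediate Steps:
Function('Z')(I, y) = Rational(1, 62) (Function('Z')(I, y) = Pow(62, -1) = Rational(1, 62))
Mul(Add(Mul(Add(209, -1810), Pow(Add(Function('q')(-4), 575), -1)), Mul(Add(Function('Z')(-30, 15), 529), Pow(Add(-1589, 2351), -1))), Pow(Add(-1223, 292), -1)) = Mul(Add(Mul(Add(209, -1810), Pow(Add(Pow(-4, 2), 575), -1)), Mul(Add(Rational(1, 62), 529), Pow(Add(-1589, 2351), -1))), Pow(Add(-1223, 292), -1)) = Mul(Add(Mul(-1601, Pow(Add(16, 575), -1)), Mul(Rational(32799, 62), Pow(762, -1))), Pow(-931, -1)) = Mul(Add(Mul(-1601, Pow(591, -1)), Mul(Rational(32799, 62), Rational(1, 762))), Rational(-1, 931)) = Mul(Add(Mul(-1601, Rational(1, 591)), Rational(10933, 15748)), Rational(-1, 931)) = Mul(Add(Rational(-1601, 591), Rational(10933, 15748)), Rational(-1, 931)) = Mul(Rational(-18751145, 9307068), Rational(-1, 931)) = Rational(2678735, 1237840044)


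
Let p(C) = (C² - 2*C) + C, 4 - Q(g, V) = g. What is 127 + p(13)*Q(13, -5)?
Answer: -1277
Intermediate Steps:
Q(g, V) = 4 - g
p(C) = C² - C
127 + p(13)*Q(13, -5) = 127 + (13*(-1 + 13))*(4 - 1*13) = 127 + (13*12)*(4 - 13) = 127 + 156*(-9) = 127 - 1404 = -1277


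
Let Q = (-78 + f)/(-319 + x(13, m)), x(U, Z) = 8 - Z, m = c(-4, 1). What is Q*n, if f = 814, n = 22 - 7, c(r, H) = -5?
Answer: -1840/51 ≈ -36.078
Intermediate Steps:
m = -5
n = 15
Q = -368/153 (Q = (-78 + 814)/(-319 + (8 - 1*(-5))) = 736/(-319 + (8 + 5)) = 736/(-319 + 13) = 736/(-306) = 736*(-1/306) = -368/153 ≈ -2.4052)
Q*n = -368/153*15 = -1840/51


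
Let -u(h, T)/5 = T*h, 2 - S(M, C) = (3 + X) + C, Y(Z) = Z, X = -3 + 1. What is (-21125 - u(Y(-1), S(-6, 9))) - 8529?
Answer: -29614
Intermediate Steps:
X = -2
S(M, C) = 1 - C (S(M, C) = 2 - ((3 - 2) + C) = 2 - (1 + C) = 2 + (-1 - C) = 1 - C)
u(h, T) = -5*T*h
(-21125 - u(Y(-1), S(-6, 9))) - 8529 = (-21125 - (-5)*(1 - 1*9)*(-1)) - 8529 = (-21125 - (-5)*(1 - 9)*(-1)) - 8529 = (-21125 - (-5)*(-8)*(-1)) - 8529 = (-21125 - 1*(-40)) - 8529 = (-21125 + 40) - 8529 = -21085 - 8529 = -29614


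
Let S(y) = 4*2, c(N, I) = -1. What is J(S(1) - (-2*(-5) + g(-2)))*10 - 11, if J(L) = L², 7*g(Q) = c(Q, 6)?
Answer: 1151/49 ≈ 23.490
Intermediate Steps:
g(Q) = -⅐ (g(Q) = (⅐)*(-1) = -⅐)
S(y) = 8
J(S(1) - (-2*(-5) + g(-2)))*10 - 11 = (8 - (-2*(-5) - ⅐))²*10 - 11 = (8 - (10 - ⅐))²*10 - 11 = (8 - 1*69/7)²*10 - 11 = (8 - 69/7)²*10 - 11 = (-13/7)²*10 - 11 = (169/49)*10 - 11 = 1690/49 - 11 = 1151/49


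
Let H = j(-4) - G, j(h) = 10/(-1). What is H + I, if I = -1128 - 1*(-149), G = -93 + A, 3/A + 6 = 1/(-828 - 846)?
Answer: -8995298/10045 ≈ -895.50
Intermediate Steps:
A = -5022/10045 (A = 3/(-6 + 1/(-828 - 846)) = 3/(-6 + 1/(-1674)) = 3/(-6 - 1/1674) = 3/(-10045/1674) = 3*(-1674/10045) = -5022/10045 ≈ -0.49995)
G = -939207/10045 (G = -93 - 5022/10045 = -939207/10045 ≈ -93.500)
j(h) = -10 (j(h) = 10*(-1) = -10)
I = -979 (I = -1128 + 149 = -979)
H = 838757/10045 (H = -10 - 1*(-939207/10045) = -10 + 939207/10045 = 838757/10045 ≈ 83.500)
H + I = 838757/10045 - 979 = -8995298/10045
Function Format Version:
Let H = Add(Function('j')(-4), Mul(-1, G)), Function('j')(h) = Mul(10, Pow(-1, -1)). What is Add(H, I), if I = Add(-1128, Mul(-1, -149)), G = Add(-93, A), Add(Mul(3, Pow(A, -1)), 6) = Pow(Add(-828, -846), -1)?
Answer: Rational(-8995298, 10045) ≈ -895.50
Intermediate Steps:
A = Rational(-5022, 10045) (A = Mul(3, Pow(Add(-6, Pow(Add(-828, -846), -1)), -1)) = Mul(3, Pow(Add(-6, Pow(-1674, -1)), -1)) = Mul(3, Pow(Add(-6, Rational(-1, 1674)), -1)) = Mul(3, Pow(Rational(-10045, 1674), -1)) = Mul(3, Rational(-1674, 10045)) = Rational(-5022, 10045) ≈ -0.49995)
G = Rational(-939207, 10045) (G = Add(-93, Rational(-5022, 10045)) = Rational(-939207, 10045) ≈ -93.500)
Function('j')(h) = -10 (Function('j')(h) = Mul(10, -1) = -10)
I = -979 (I = Add(-1128, 149) = -979)
H = Rational(838757, 10045) (H = Add(-10, Mul(-1, Rational(-939207, 10045))) = Add(-10, Rational(939207, 10045)) = Rational(838757, 10045) ≈ 83.500)
Add(H, I) = Add(Rational(838757, 10045), -979) = Rational(-8995298, 10045)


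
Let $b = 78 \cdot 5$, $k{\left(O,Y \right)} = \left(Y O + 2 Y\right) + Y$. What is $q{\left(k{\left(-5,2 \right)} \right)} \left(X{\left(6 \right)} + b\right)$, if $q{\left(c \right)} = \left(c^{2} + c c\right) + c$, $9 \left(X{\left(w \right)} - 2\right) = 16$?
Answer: $\frac{99232}{9} \approx 11026.0$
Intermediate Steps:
$X{\left(w \right)} = \frac{34}{9}$ ($X{\left(w \right)} = 2 + \frac{1}{9} \cdot 16 = 2 + \frac{16}{9} = \frac{34}{9}$)
$k{\left(O,Y \right)} = 3 Y + O Y$ ($k{\left(O,Y \right)} = \left(O Y + 2 Y\right) + Y = \left(2 Y + O Y\right) + Y = 3 Y + O Y$)
$b = 390$
$q{\left(c \right)} = c + 2 c^{2}$ ($q{\left(c \right)} = \left(c^{2} + c^{2}\right) + c = 2 c^{2} + c = c + 2 c^{2}$)
$q{\left(k{\left(-5,2 \right)} \right)} \left(X{\left(6 \right)} + b\right) = 2 \left(3 - 5\right) \left(1 + 2 \cdot 2 \left(3 - 5\right)\right) \left(\frac{34}{9} + 390\right) = 2 \left(-2\right) \left(1 + 2 \cdot 2 \left(-2\right)\right) \frac{3544}{9} = - 4 \left(1 + 2 \left(-4\right)\right) \frac{3544}{9} = - 4 \left(1 - 8\right) \frac{3544}{9} = \left(-4\right) \left(-7\right) \frac{3544}{9} = 28 \cdot \frac{3544}{9} = \frac{99232}{9}$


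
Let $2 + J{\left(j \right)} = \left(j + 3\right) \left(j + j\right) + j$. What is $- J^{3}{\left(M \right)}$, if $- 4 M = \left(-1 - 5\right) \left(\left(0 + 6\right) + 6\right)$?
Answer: $-460099648$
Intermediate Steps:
$M = 18$ ($M = - \frac{\left(-1 - 5\right) \left(\left(0 + 6\right) + 6\right)}{4} = - \frac{\left(-6\right) \left(6 + 6\right)}{4} = - \frac{\left(-6\right) 12}{4} = \left(- \frac{1}{4}\right) \left(-72\right) = 18$)
$J{\left(j \right)} = -2 + j + 2 j \left(3 + j\right)$ ($J{\left(j \right)} = -2 + \left(\left(j + 3\right) \left(j + j\right) + j\right) = -2 + \left(\left(3 + j\right) 2 j + j\right) = -2 + \left(2 j \left(3 + j\right) + j\right) = -2 + \left(j + 2 j \left(3 + j\right)\right) = -2 + j + 2 j \left(3 + j\right)$)
$- J^{3}{\left(M \right)} = - \left(-2 + 2 \cdot 18^{2} + 7 \cdot 18\right)^{3} = - \left(-2 + 2 \cdot 324 + 126\right)^{3} = - \left(-2 + 648 + 126\right)^{3} = - 772^{3} = \left(-1\right) 460099648 = -460099648$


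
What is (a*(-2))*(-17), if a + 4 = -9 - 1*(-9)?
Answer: -136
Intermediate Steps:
a = -4 (a = -4 + (-9 - 1*(-9)) = -4 + (-9 + 9) = -4 + 0 = -4)
(a*(-2))*(-17) = -4*(-2)*(-17) = 8*(-17) = -136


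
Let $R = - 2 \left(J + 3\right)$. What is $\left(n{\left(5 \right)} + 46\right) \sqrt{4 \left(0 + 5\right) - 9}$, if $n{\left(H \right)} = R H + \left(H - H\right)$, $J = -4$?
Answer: $56 \sqrt{11} \approx 185.73$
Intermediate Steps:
$R = 2$ ($R = - 2 \left(-4 + 3\right) = \left(-2\right) \left(-1\right) = 2$)
$n{\left(H \right)} = 2 H$ ($n{\left(H \right)} = 2 H + \left(H - H\right) = 2 H + 0 = 2 H$)
$\left(n{\left(5 \right)} + 46\right) \sqrt{4 \left(0 + 5\right) - 9} = \left(2 \cdot 5 + 46\right) \sqrt{4 \left(0 + 5\right) - 9} = \left(10 + 46\right) \sqrt{4 \cdot 5 - 9} = 56 \sqrt{20 - 9} = 56 \sqrt{11}$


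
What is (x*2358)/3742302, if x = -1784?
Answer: -701112/623717 ≈ -1.1241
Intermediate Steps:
(x*2358)/3742302 = -1784*2358/3742302 = -4206672*1/3742302 = -701112/623717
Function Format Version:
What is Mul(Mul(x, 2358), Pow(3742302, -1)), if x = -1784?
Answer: Rational(-701112, 623717) ≈ -1.1241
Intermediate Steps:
Mul(Mul(x, 2358), Pow(3742302, -1)) = Mul(Mul(-1784, 2358), Pow(3742302, -1)) = Mul(-4206672, Rational(1, 3742302)) = Rational(-701112, 623717)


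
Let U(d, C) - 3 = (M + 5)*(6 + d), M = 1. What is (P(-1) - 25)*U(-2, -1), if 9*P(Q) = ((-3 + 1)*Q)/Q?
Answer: -681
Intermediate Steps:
P(Q) = -2/9 (P(Q) = (((-3 + 1)*Q)/Q)/9 = ((-2*Q)/Q)/9 = (1/9)*(-2) = -2/9)
U(d, C) = 39 + 6*d (U(d, C) = 3 + (1 + 5)*(6 + d) = 3 + 6*(6 + d) = 3 + (36 + 6*d) = 39 + 6*d)
(P(-1) - 25)*U(-2, -1) = (-2/9 - 25)*(39 + 6*(-2)) = -227*(39 - 12)/9 = -227/9*27 = -681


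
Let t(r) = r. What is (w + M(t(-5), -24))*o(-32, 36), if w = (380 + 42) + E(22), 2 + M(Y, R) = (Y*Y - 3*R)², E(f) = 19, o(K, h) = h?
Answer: 354528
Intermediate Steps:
M(Y, R) = -2 + (Y² - 3*R)² (M(Y, R) = -2 + (Y*Y - 3*R)² = -2 + (Y² - 3*R)²)
w = 441 (w = (380 + 42) + 19 = 422 + 19 = 441)
(w + M(t(-5), -24))*o(-32, 36) = (441 + (-2 + (-1*(-5)² + 3*(-24))²))*36 = (441 + (-2 + (-1*25 - 72)²))*36 = (441 + (-2 + (-25 - 72)²))*36 = (441 + (-2 + (-97)²))*36 = (441 + (-2 + 9409))*36 = (441 + 9407)*36 = 9848*36 = 354528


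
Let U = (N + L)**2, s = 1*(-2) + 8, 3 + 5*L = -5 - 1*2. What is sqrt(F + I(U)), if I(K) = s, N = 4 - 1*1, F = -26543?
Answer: I*sqrt(26537) ≈ 162.9*I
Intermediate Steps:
L = -2 (L = -3/5 + (-5 - 1*2)/5 = -3/5 + (-5 - 2)/5 = -3/5 + (1/5)*(-7) = -3/5 - 7/5 = -2)
N = 3 (N = 4 - 1 = 3)
s = 6 (s = -2 + 8 = 6)
U = 1 (U = (3 - 2)**2 = 1**2 = 1)
I(K) = 6
sqrt(F + I(U)) = sqrt(-26543 + 6) = sqrt(-26537) = I*sqrt(26537)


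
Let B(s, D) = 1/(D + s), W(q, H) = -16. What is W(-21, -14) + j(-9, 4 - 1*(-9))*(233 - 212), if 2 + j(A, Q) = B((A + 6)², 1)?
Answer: -559/10 ≈ -55.900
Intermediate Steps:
j(A, Q) = -2 + 1/(1 + (6 + A)²) (j(A, Q) = -2 + 1/(1 + (A + 6)²) = -2 + 1/(1 + (6 + A)²))
W(-21, -14) + j(-9, 4 - 1*(-9))*(233 - 212) = -16 + (-2 + 1/(1 + (6 - 9)²))*(233 - 212) = -16 + (-2 + 1/(1 + (-3)²))*21 = -16 + (-2 + 1/(1 + 9))*21 = -16 + (-2 + 1/10)*21 = -16 + (-2 + ⅒)*21 = -16 - 19/10*21 = -16 - 399/10 = -559/10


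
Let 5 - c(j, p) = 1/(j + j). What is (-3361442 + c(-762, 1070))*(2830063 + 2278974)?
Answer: -26172727948292519/1524 ≈ -1.7174e+13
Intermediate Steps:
c(j, p) = 5 - 1/(2*j) (c(j, p) = 5 - 1/(j + j) = 5 - 1/(2*j))
(-3361442 + c(-762, 1070))*(2830063 + 2278974) = (-3361442 + (5 - 1/2/(-762)))*(2830063 + 2278974) = (-3361442 + (5 - 1/2*(-1/762)))*5109037 = (-3361442 + (5 + 1/1524))*5109037 = (-3361442 + 7621/1524)*5109037 = -5122829987/1524*5109037 = -26172727948292519/1524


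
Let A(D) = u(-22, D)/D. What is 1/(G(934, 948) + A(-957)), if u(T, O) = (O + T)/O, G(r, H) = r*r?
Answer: 83259/72631488115 ≈ 1.1463e-6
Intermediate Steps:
G(r, H) = r**2
u(T, O) = (O + T)/O
A(D) = (-22 + D)/D**2 (A(D) = ((D - 22)/D)/D = ((-22 + D)/D)/D = (-22 + D)/D**2)
1/(G(934, 948) + A(-957)) = 1/(934**2 + (-22 - 957)/(-957)**2) = 1/(872356 + (1/915849)*(-979)) = 1/(872356 - 89/83259) = 1/(72631488115/83259) = 83259/72631488115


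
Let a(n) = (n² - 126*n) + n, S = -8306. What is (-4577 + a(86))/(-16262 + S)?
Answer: 7931/24568 ≈ 0.32282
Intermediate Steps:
a(n) = n² - 125*n
(-4577 + a(86))/(-16262 + S) = (-4577 + 86*(-125 + 86))/(-16262 - 8306) = (-4577 + 86*(-39))/(-24568) = (-4577 - 3354)*(-1/24568) = -7931*(-1/24568) = 7931/24568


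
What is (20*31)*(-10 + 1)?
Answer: -5580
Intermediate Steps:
(20*31)*(-10 + 1) = 620*(-9) = -5580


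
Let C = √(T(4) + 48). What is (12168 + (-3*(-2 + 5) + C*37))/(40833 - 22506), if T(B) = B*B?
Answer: 12455/18327 ≈ 0.67960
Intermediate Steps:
T(B) = B²
C = 8 (C = √(4² + 48) = √(16 + 48) = √64 = 8)
(12168 + (-3*(-2 + 5) + C*37))/(40833 - 22506) = (12168 + (-3*(-2 + 5) + 8*37))/(40833 - 22506) = (12168 + (-3*3 + 296))/18327 = (12168 + (-9 + 296))*(1/18327) = (12168 + 287)*(1/18327) = 12455*(1/18327) = 12455/18327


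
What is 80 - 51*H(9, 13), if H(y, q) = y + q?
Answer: -1042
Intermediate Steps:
H(y, q) = q + y
80 - 51*H(9, 13) = 80 - 51*(13 + 9) = 80 - 51*22 = 80 - 1122 = -1042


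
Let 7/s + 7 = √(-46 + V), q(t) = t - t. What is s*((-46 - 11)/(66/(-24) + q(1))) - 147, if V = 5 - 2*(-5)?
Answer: -35133/220 - 399*I*√31/220 ≈ -159.7 - 10.098*I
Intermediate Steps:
V = 15 (V = 5 + 10 = 15)
q(t) = 0
s = 7/(-7 + I*√31) (s = 7/(-7 + √(-46 + 15)) = 7/(-7 + √(-31)) = 7/(-7 + I*√31) ≈ -0.6125 - 0.48718*I)
s*((-46 - 11)/(66/(-24) + q(1))) - 147 = (-49/80 - 7*I*√31/80)*((-46 - 11)/(66/(-24) + 0)) - 147 = (-49/80 - 7*I*√31/80)*(-57/(66*(-1/24) + 0)) - 147 = (-49/80 - 7*I*√31/80)*(-57/(-11/4 + 0)) - 147 = (-49/80 - 7*I*√31/80)*(-57/(-11/4)) - 147 = (-49/80 - 7*I*√31/80)*(-57*(-4/11)) - 147 = (-49/80 - 7*I*√31/80)*(228/11) - 147 = (-2793/220 - 399*I*√31/220) - 147 = -35133/220 - 399*I*√31/220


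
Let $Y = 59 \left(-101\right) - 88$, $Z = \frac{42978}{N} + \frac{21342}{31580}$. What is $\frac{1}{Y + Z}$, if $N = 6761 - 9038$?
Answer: $- \frac{11984610}{72689044921} \approx -0.00016488$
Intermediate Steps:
$N = -2277$
$Z = - \frac{218108251}{11984610}$ ($Z = \frac{42978}{-2277} + \frac{21342}{31580} = 42978 \left(- \frac{1}{2277}\right) + 21342 \cdot \frac{1}{31580} = - \frac{14326}{759} + \frac{10671}{15790} = - \frac{218108251}{11984610} \approx -18.199$)
$Y = -6047$ ($Y = -5959 - 88 = -6047$)
$\frac{1}{Y + Z} = \frac{1}{-6047 - \frac{218108251}{11984610}} = \frac{1}{- \frac{72689044921}{11984610}} = - \frac{11984610}{72689044921}$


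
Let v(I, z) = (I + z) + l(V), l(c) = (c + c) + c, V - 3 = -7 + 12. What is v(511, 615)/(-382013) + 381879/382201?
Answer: 145443211277/146005750613 ≈ 0.99615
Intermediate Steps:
V = 8 (V = 3 + (-7 + 12) = 3 + 5 = 8)
l(c) = 3*c (l(c) = 2*c + c = 3*c)
v(I, z) = 24 + I + z (v(I, z) = (I + z) + 3*8 = (I + z) + 24 = 24 + I + z)
v(511, 615)/(-382013) + 381879/382201 = (24 + 511 + 615)/(-382013) + 381879/382201 = 1150*(-1/382013) + 381879*(1/382201) = -1150/382013 + 381879/382201 = 145443211277/146005750613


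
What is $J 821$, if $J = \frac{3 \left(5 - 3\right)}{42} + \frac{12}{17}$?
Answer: $\frac{82921}{119} \approx 696.82$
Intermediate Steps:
$J = \frac{101}{119}$ ($J = 3 \left(5 - 3\right) \frac{1}{42} + 12 \cdot \frac{1}{17} = 3 \left(5 - 3\right) \frac{1}{42} + \frac{12}{17} = 3 \cdot 2 \cdot \frac{1}{42} + \frac{12}{17} = 6 \cdot \frac{1}{42} + \frac{12}{17} = \frac{1}{7} + \frac{12}{17} = \frac{101}{119} \approx 0.84874$)
$J 821 = \frac{101}{119} \cdot 821 = \frac{82921}{119}$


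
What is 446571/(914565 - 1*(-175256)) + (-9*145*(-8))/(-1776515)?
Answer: 156392469765/387216670763 ≈ 0.40389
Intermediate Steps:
446571/(914565 - 1*(-175256)) + (-9*145*(-8))/(-1776515) = 446571/(914565 + 175256) - 1305*(-8)*(-1/1776515) = 446571/1089821 + 10440*(-1/1776515) = 446571*(1/1089821) - 2088/355303 = 446571/1089821 - 2088/355303 = 156392469765/387216670763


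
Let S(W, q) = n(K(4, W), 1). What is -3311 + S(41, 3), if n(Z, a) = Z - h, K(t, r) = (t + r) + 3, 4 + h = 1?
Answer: -3260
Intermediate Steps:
h = -3 (h = -4 + 1 = -3)
K(t, r) = 3 + r + t (K(t, r) = (r + t) + 3 = 3 + r + t)
n(Z, a) = 3 + Z (n(Z, a) = Z - 1*(-3) = Z + 3 = 3 + Z)
S(W, q) = 10 + W (S(W, q) = 3 + (3 + W + 4) = 3 + (7 + W) = 10 + W)
-3311 + S(41, 3) = -3311 + (10 + 41) = -3311 + 51 = -3260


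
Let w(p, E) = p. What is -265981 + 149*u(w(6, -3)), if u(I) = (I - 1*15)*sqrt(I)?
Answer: -265981 - 1341*sqrt(6) ≈ -2.6927e+5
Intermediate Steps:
u(I) = sqrt(I)*(-15 + I) (u(I) = (I - 15)*sqrt(I) = (-15 + I)*sqrt(I) = sqrt(I)*(-15 + I))
-265981 + 149*u(w(6, -3)) = -265981 + 149*(sqrt(6)*(-15 + 6)) = -265981 + 149*(sqrt(6)*(-9)) = -265981 + 149*(-9*sqrt(6)) = -265981 - 1341*sqrt(6)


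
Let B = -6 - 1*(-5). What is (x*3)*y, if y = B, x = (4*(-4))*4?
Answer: 192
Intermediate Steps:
B = -1 (B = -6 + 5 = -1)
x = -64 (x = -16*4 = -64)
y = -1
(x*3)*y = -64*3*(-1) = -192*(-1) = 192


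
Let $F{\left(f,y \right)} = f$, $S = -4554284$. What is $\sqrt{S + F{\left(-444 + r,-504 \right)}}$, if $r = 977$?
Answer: $i \sqrt{4553751} \approx 2134.0 i$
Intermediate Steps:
$\sqrt{S + F{\left(-444 + r,-504 \right)}} = \sqrt{-4554284 + \left(-444 + 977\right)} = \sqrt{-4554284 + 533} = \sqrt{-4553751} = i \sqrt{4553751}$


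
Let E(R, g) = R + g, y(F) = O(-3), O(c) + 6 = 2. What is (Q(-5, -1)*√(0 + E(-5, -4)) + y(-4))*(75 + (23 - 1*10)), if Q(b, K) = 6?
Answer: -352 + 1584*I ≈ -352.0 + 1584.0*I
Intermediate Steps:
O(c) = -4 (O(c) = -6 + 2 = -4)
y(F) = -4
(Q(-5, -1)*√(0 + E(-5, -4)) + y(-4))*(75 + (23 - 1*10)) = (6*√(0 + (-5 - 4)) - 4)*(75 + (23 - 1*10)) = (6*√(0 - 9) - 4)*(75 + (23 - 10)) = (6*√(-9) - 4)*(75 + 13) = (6*(3*I) - 4)*88 = (18*I - 4)*88 = (-4 + 18*I)*88 = -352 + 1584*I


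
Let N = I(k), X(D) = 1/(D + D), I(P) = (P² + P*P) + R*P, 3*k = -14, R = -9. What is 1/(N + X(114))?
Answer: 684/58523 ≈ 0.011688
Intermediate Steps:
k = -14/3 (k = (⅓)*(-14) = -14/3 ≈ -4.6667)
I(P) = -9*P + 2*P² (I(P) = (P² + P*P) - 9*P = (P² + P²) - 9*P = 2*P² - 9*P = -9*P + 2*P²)
X(D) = 1/(2*D)
N = 770/9 (N = -14*(-9 + 2*(-14/3))/3 = -14*(-9 - 28/3)/3 = -14/3*(-55/3) = 770/9 ≈ 85.556)
1/(N + X(114)) = 1/(770/9 + (½)/114) = 1/(770/9 + (½)*(1/114)) = 1/(770/9 + 1/228) = 1/(58523/684) = 684/58523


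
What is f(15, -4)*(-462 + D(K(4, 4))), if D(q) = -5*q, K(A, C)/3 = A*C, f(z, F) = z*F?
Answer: 42120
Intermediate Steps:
f(z, F) = F*z
K(A, C) = 3*A*C (K(A, C) = 3*(A*C) = 3*A*C)
f(15, -4)*(-462 + D(K(4, 4))) = (-4*15)*(-462 - 15*4*4) = -60*(-462 - 5*48) = -60*(-462 - 240) = -60*(-702) = 42120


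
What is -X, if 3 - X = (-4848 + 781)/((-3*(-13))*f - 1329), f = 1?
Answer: 197/1290 ≈ 0.15271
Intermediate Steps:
X = -197/1290 (X = 3 - (-4848 + 781)/(-3*(-13)*1 - 1329) = 3 - (-4067)/(39*1 - 1329) = 3 - (-4067)/(39 - 1329) = 3 - (-4067)/(-1290) = 3 - (-4067)*(-1)/1290 = 3 - 1*4067/1290 = 3 - 4067/1290 = -197/1290 ≈ -0.15271)
-X = -1*(-197/1290) = 197/1290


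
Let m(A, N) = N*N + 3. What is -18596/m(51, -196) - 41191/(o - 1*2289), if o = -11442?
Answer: 1327175353/527531289 ≈ 2.5158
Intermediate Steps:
m(A, N) = 3 + N² (m(A, N) = N² + 3 = 3 + N²)
-18596/m(51, -196) - 41191/(o - 1*2289) = -18596/(3 + (-196)²) - 41191/(-11442 - 1*2289) = -18596/(3 + 38416) - 41191/(-11442 - 2289) = -18596/38419 - 41191/(-13731) = -18596*1/38419 - 41191*(-1/13731) = -18596/38419 + 41191/13731 = 1327175353/527531289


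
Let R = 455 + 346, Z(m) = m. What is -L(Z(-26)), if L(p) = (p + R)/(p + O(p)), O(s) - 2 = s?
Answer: 31/2 ≈ 15.500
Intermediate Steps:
R = 801
O(s) = 2 + s
L(p) = (801 + p)/(2 + 2*p) (L(p) = (p + 801)/(p + (2 + p)) = (801 + p)/(2 + 2*p))
-L(Z(-26)) = -(801 - 26)/(2*(1 - 26)) = -775/(2*(-25)) = -(-1)*775/(2*25) = -1*(-31/2) = 31/2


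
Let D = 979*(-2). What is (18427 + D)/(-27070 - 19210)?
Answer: -16469/46280 ≈ -0.35586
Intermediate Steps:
D = -1958
(18427 + D)/(-27070 - 19210) = (18427 - 1958)/(-27070 - 19210) = 16469/(-46280) = 16469*(-1/46280) = -16469/46280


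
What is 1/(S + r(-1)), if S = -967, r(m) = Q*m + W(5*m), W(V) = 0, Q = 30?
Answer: -1/997 ≈ -0.0010030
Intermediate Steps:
r(m) = 30*m (r(m) = 30*m + 0 = 30*m)
1/(S + r(-1)) = 1/(-967 + 30*(-1)) = 1/(-967 - 30) = 1/(-997) = -1/997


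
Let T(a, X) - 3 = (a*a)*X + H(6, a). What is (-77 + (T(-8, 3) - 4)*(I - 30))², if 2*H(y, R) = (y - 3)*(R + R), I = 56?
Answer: 18190225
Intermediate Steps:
H(y, R) = R*(-3 + y) (H(y, R) = ((y - 3)*(R + R))/2 = ((-3 + y)*(2*R))/2 = (2*R*(-3 + y))/2 = R*(-3 + y))
T(a, X) = 3 + 3*a + X*a² (T(a, X) = 3 + ((a*a)*X + a*(-3 + 6)) = 3 + (a²*X + a*3) = 3 + (X*a² + 3*a) = 3 + (3*a + X*a²) = 3 + 3*a + X*a²)
(-77 + (T(-8, 3) - 4)*(I - 30))² = (-77 + ((3 + 3*(-8) + 3*(-8)²) - 4)*(56 - 30))² = (-77 + ((3 - 24 + 3*64) - 4)*26)² = (-77 + ((3 - 24 + 192) - 4)*26)² = (-77 + (171 - 4)*26)² = (-77 + 167*26)² = (-77 + 4342)² = 4265² = 18190225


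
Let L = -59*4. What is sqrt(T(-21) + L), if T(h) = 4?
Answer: 2*I*sqrt(58) ≈ 15.232*I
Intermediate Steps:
L = -236
sqrt(T(-21) + L) = sqrt(4 - 236) = sqrt(-232) = 2*I*sqrt(58)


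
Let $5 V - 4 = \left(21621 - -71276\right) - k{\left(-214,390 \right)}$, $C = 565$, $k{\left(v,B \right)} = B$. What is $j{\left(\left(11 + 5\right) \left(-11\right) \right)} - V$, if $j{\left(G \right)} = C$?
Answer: $- \frac{89686}{5} \approx -17937.0$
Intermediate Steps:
$j{\left(G \right)} = 565$
$V = \frac{92511}{5}$ ($V = \frac{4}{5} + \frac{\left(21621 - -71276\right) - 390}{5} = \frac{4}{5} + \frac{\left(21621 + 71276\right) - 390}{5} = \frac{4}{5} + \frac{92897 - 390}{5} = \frac{4}{5} + \frac{1}{5} \cdot 92507 = \frac{4}{5} + \frac{92507}{5} = \frac{92511}{5} \approx 18502.0$)
$j{\left(\left(11 + 5\right) \left(-11\right) \right)} - V = 565 - \frac{92511}{5} = - \frac{89686}{5}$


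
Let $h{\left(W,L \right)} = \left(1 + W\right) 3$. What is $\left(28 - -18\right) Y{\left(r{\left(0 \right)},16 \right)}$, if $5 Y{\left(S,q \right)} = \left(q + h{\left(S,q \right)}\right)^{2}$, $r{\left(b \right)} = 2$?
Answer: $5750$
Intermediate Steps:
$h{\left(W,L \right)} = 3 + 3 W$
$Y{\left(S,q \right)} = \frac{\left(3 + q + 3 S\right)^{2}}{5}$ ($Y{\left(S,q \right)} = \frac{\left(q + \left(3 + 3 S\right)\right)^{2}}{5} = \frac{\left(3 + q + 3 S\right)^{2}}{5}$)
$\left(28 - -18\right) Y{\left(r{\left(0 \right)},16 \right)} = \left(28 - -18\right) \frac{\left(3 + 16 + 3 \cdot 2\right)^{2}}{5} = \left(28 + 18\right) \frac{\left(3 + 16 + 6\right)^{2}}{5} = 46 \frac{25^{2}}{5} = 46 \cdot \frac{1}{5} \cdot 625 = 46 \cdot 125 = 5750$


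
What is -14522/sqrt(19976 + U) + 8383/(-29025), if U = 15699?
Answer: -8383/29025 - 14522*sqrt(1427)/7135 ≈ -77.174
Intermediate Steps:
-14522/sqrt(19976 + U) + 8383/(-29025) = -14522/sqrt(19976 + 15699) + 8383/(-29025) = -14522*sqrt(1427)/7135 + 8383*(-1/29025) = -14522*sqrt(1427)/7135 - 8383/29025 = -8383/29025 - 14522*sqrt(1427)/7135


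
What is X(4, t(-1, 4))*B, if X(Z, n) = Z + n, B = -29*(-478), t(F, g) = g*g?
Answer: 277240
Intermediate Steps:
t(F, g) = g**2
B = 13862
X(4, t(-1, 4))*B = (4 + 4**2)*13862 = (4 + 16)*13862 = 20*13862 = 277240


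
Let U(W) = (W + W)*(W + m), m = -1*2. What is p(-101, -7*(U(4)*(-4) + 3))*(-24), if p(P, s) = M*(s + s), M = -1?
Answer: 20496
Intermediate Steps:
m = -2
U(W) = 2*W*(-2 + W) (U(W) = (W + W)*(W - 2) = (2*W)*(-2 + W) = 2*W*(-2 + W))
p(P, s) = -2*s (p(P, s) = -(s + s) = -2*s)
p(-101, -7*(U(4)*(-4) + 3))*(-24) = -(-14)*((2*4*(-2 + 4))*(-4) + 3)*(-24) = -(-14)*((2*4*2)*(-4) + 3)*(-24) = -(-14)*(16*(-4) + 3)*(-24) = -(-14)*(-64 + 3)*(-24) = -(-14)*(-61)*(-24) = -2*427*(-24) = -854*(-24) = 20496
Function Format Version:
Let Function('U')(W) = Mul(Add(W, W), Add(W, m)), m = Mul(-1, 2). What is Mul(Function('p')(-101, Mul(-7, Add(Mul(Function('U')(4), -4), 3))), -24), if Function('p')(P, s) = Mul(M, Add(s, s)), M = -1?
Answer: 20496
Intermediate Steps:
m = -2
Function('U')(W) = Mul(2, W, Add(-2, W)) (Function('U')(W) = Mul(Add(W, W), Add(W, -2)) = Mul(Mul(2, W), Add(-2, W)) = Mul(2, W, Add(-2, W)))
Function('p')(P, s) = Mul(-2, s) (Function('p')(P, s) = Mul(-1, Add(s, s)) = Mul(-1, Mul(2, s)) = Mul(-2, s))
Mul(Function('p')(-101, Mul(-7, Add(Mul(Function('U')(4), -4), 3))), -24) = Mul(Mul(-2, Mul(-7, Add(Mul(Mul(2, 4, Add(-2, 4)), -4), 3))), -24) = Mul(Mul(-2, Mul(-7, Add(Mul(Mul(2, 4, 2), -4), 3))), -24) = Mul(Mul(-2, Mul(-7, Add(Mul(16, -4), 3))), -24) = Mul(Mul(-2, Mul(-7, Add(-64, 3))), -24) = Mul(Mul(-2, Mul(-7, -61)), -24) = Mul(Mul(-2, 427), -24) = Mul(-854, -24) = 20496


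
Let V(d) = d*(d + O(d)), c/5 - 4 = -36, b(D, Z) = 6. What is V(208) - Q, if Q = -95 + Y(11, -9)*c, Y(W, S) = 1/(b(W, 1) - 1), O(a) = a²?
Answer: 9042303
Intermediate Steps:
c = -160 (c = 20 + 5*(-36) = 20 - 180 = -160)
V(d) = d*(d + d²)
Y(W, S) = ⅕ (Y(W, S) = 1/(6 - 1) = 1/5 = ⅕)
Q = -127 (Q = -95 + (⅕)*(-160) = -95 - 32 = -127)
V(208) - Q = 208²*(1 + 208) - 1*(-127) = 43264*209 + 127 = 9042176 + 127 = 9042303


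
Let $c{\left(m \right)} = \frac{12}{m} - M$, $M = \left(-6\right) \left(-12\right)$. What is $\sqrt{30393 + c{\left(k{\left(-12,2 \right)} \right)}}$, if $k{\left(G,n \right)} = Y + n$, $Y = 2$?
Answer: $38 \sqrt{21} \approx 174.14$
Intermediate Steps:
$M = 72$
$k{\left(G,n \right)} = 2 + n$
$c{\left(m \right)} = -72 + \frac{12}{m}$ ($c{\left(m \right)} = \frac{12}{m} - 72 = -72 + \frac{12}{m}$)
$\sqrt{30393 + c{\left(k{\left(-12,2 \right)} \right)}} = \sqrt{30393 - \left(72 - \frac{12}{2 + 2}\right)} = \sqrt{30393 - \left(72 - \frac{12}{4}\right)} = \sqrt{30393 + \left(-72 + 12 \cdot \frac{1}{4}\right)} = \sqrt{30393 + \left(-72 + 3\right)} = \sqrt{30393 - 69} = \sqrt{30324} = 38 \sqrt{21}$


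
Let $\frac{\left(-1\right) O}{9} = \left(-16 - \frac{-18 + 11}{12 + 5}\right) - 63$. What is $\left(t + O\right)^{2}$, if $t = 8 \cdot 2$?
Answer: $\frac{151191616}{289} \approx 5.2315 \cdot 10^{5}$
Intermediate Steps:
$t = 16$
$O = \frac{12024}{17}$ ($O = - 9 \left(\left(-16 - \frac{-18 + 11}{12 + 5}\right) - 63\right) = - 9 \left(\left(-16 - - \frac{7}{17}\right) - 63\right) = - 9 \left(\left(-16 + \frac{7}{17}\right) - 63\right) = - 9 \left(- \frac{265}{17} - 63\right) = \left(-9\right) \left(- \frac{1336}{17}\right) = \frac{12024}{17} \approx 707.29$)
$\left(t + O\right)^{2} = \left(16 + \frac{12024}{17}\right)^{2} = \left(\frac{12296}{17}\right)^{2} = \frac{151191616}{289}$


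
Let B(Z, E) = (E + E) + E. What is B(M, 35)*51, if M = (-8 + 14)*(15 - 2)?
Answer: 5355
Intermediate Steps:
M = 78 (M = 6*13 = 78)
B(Z, E) = 3*E (B(Z, E) = 2*E + E = 3*E)
B(M, 35)*51 = (3*35)*51 = 105*51 = 5355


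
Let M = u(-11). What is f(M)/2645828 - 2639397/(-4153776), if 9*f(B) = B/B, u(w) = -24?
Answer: 5237543210435/8242632634896 ≈ 0.63542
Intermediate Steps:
M = -24
f(B) = ⅑ (f(B) = (B/B)/9 = (⅑)*1 = ⅑)
f(M)/2645828 - 2639397/(-4153776) = (⅑)/2645828 - 2639397/(-4153776) = (⅑)*(1/2645828) - 2639397*(-1/4153776) = 1/23812452 + 879799/1384592 = 5237543210435/8242632634896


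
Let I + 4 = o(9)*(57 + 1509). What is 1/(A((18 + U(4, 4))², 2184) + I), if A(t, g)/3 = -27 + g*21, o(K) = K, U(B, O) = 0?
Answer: 1/151601 ≈ 6.5963e-6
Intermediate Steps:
A(t, g) = -81 + 63*g (A(t, g) = 3*(-27 + g*21) = 3*(-27 + 21*g) = -81 + 63*g)
I = 14090 (I = -4 + 9*(57 + 1509) = -4 + 9*1566 = -4 + 14094 = 14090)
1/(A((18 + U(4, 4))², 2184) + I) = 1/((-81 + 63*2184) + 14090) = 1/((-81 + 137592) + 14090) = 1/(137511 + 14090) = 1/151601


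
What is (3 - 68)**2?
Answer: 4225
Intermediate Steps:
(3 - 68)**2 = (-65)**2 = 4225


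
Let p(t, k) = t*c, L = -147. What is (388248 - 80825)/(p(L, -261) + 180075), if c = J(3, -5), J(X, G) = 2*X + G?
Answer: 307423/179928 ≈ 1.7086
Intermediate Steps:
J(X, G) = G + 2*X
c = 1 (c = -5 + 2*3 = -5 + 6 = 1)
p(t, k) = t (p(t, k) = t*1 = t)
(388248 - 80825)/(p(L, -261) + 180075) = (388248 - 80825)/(-147 + 180075) = 307423/179928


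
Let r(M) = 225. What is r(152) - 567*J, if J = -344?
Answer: 195273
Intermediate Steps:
r(152) - 567*J = 225 - 567*(-344) = 225 - 1*(-195048) = 225 + 195048 = 195273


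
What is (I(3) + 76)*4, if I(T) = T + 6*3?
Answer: 388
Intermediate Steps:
I(T) = 18 + T (I(T) = T + 18 = 18 + T)
(I(3) + 76)*4 = ((18 + 3) + 76)*4 = (21 + 76)*4 = 97*4 = 388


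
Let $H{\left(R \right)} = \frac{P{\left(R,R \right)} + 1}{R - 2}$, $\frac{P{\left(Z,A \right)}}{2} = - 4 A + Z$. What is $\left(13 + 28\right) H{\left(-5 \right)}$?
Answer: $- \frac{1271}{7} \approx -181.57$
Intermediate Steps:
$P{\left(Z,A \right)} = - 8 A + 2 Z$ ($P{\left(Z,A \right)} = 2 \left(- 4 A + Z\right) = 2 \left(Z - 4 A\right) = - 8 A + 2 Z$)
$H{\left(R \right)} = \frac{1 - 6 R}{-2 + R}$ ($H{\left(R \right)} = \frac{\left(- 8 R + 2 R\right) + 1}{R - 2} = \frac{- 6 R + 1}{-2 + R} = \frac{1 - 6 R}{-2 + R}$)
$\left(13 + 28\right) H{\left(-5 \right)} = \left(13 + 28\right) \frac{1 - -30}{-2 - 5} = 41 \frac{1 + 30}{-7} = 41 \left(\left(- \frac{1}{7}\right) 31\right) = 41 \left(- \frac{31}{7}\right) = - \frac{1271}{7}$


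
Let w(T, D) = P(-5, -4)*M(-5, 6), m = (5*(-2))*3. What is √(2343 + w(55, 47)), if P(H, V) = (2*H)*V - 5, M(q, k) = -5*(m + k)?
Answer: 3*√727 ≈ 80.889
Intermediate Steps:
m = -30 (m = -10*3 = -30)
M(q, k) = 150 - 5*k (M(q, k) = -5*(-30 + k) = 150 - 5*k)
P(H, V) = -5 + 2*H*V (P(H, V) = 2*H*V - 5 = -5 + 2*H*V)
w(T, D) = 4200 (w(T, D) = (-5 + 2*(-5)*(-4))*(150 - 5*6) = (-5 + 40)*(150 - 30) = 35*120 = 4200)
√(2343 + w(55, 47)) = √(2343 + 4200) = √6543 = 3*√727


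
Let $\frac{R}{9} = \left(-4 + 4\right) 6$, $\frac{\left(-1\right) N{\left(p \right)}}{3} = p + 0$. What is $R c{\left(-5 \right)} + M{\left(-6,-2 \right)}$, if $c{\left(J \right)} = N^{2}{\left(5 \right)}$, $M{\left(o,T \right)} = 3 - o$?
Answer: $9$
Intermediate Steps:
$N{\left(p \right)} = - 3 p$ ($N{\left(p \right)} = - 3 \left(p + 0\right) = - 3 p$)
$R = 0$ ($R = 9 \left(-4 + 4\right) 6 = 9 \cdot 0 \cdot 6 = 9 \cdot 0 = 0$)
$c{\left(J \right)} = 225$ ($c{\left(J \right)} = \left(\left(-3\right) 5\right)^{2} = \left(-15\right)^{2} = 225$)
$R c{\left(-5 \right)} + M{\left(-6,-2 \right)} = 0 \cdot 225 + \left(3 - -6\right) = 0 + \left(3 + 6\right) = 0 + 9 = 9$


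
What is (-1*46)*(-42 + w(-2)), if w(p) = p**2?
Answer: 1748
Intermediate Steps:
(-1*46)*(-42 + w(-2)) = (-1*46)*(-42 + (-2)**2) = -46*(-42 + 4) = -46*(-38) = 1748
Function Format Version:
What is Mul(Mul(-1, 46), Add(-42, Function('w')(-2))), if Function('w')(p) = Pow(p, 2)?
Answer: 1748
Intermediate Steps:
Mul(Mul(-1, 46), Add(-42, Function('w')(-2))) = Mul(Mul(-1, 46), Add(-42, Pow(-2, 2))) = Mul(-46, Add(-42, 4)) = Mul(-46, -38) = 1748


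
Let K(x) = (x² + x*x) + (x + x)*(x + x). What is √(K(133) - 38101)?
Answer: √68033 ≈ 260.83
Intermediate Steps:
K(x) = 6*x² (K(x) = (x² + x²) + (2*x)*(2*x) = 2*x² + 4*x² = 6*x²)
√(K(133) - 38101) = √(6*133² - 38101) = √(6*17689 - 38101) = √(106134 - 38101) = √68033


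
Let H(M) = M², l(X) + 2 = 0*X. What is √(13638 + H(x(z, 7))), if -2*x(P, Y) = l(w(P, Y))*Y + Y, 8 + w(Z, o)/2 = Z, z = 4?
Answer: √54601/2 ≈ 116.83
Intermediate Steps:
w(Z, o) = -16 + 2*Z
l(X) = -2 (l(X) = -2 + 0*X = -2 + 0 = -2)
x(P, Y) = Y/2 (x(P, Y) = -(-2*Y + Y)/2 = -(-1)*Y/2 = Y/2)
√(13638 + H(x(z, 7))) = √(13638 + ((½)*7)²) = √(13638 + (7/2)²) = √(13638 + 49/4) = √(54601/4) = √54601/2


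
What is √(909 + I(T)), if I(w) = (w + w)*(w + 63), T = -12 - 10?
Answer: I*√895 ≈ 29.917*I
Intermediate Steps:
T = -22
I(w) = 2*w*(63 + w) (I(w) = (2*w)*(63 + w) = 2*w*(63 + w))
√(909 + I(T)) = √(909 + 2*(-22)*(63 - 22)) = √(909 + 2*(-22)*41) = √(909 - 1804) = √(-895) = I*√895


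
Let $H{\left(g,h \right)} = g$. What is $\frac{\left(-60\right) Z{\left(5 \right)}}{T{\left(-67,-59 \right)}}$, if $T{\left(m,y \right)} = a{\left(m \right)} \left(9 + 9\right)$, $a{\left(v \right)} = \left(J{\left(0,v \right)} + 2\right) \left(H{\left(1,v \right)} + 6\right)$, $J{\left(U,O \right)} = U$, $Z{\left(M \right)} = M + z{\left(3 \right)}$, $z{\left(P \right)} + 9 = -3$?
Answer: $\frac{5}{3} \approx 1.6667$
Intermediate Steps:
$z{\left(P \right)} = -12$ ($z{\left(P \right)} = -9 - 3 = -12$)
$Z{\left(M \right)} = -12 + M$ ($Z{\left(M \right)} = M - 12 = -12 + M$)
$a{\left(v \right)} = 14$ ($a{\left(v \right)} = \left(0 + 2\right) \left(1 + 6\right) = 2 \cdot 7 = 14$)
$T{\left(m,y \right)} = 252$ ($T{\left(m,y \right)} = 14 \left(9 + 9\right) = 14 \cdot 18 = 252$)
$\frac{\left(-60\right) Z{\left(5 \right)}}{T{\left(-67,-59 \right)}} = \frac{\left(-60\right) \left(-12 + 5\right)}{252} = \left(-60\right) \left(-7\right) \frac{1}{252} = 420 \cdot \frac{1}{252} = \frac{5}{3}$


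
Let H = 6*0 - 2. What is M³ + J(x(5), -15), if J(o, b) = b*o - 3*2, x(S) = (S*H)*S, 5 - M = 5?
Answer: 744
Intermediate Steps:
M = 0 (M = 5 - 1*5 = 5 - 5 = 0)
H = -2 (H = 0 - 2 = -2)
x(S) = -2*S² (x(S) = (S*(-2))*S = (-2*S)*S = -2*S²)
J(o, b) = -6 + b*o (J(o, b) = b*o - 6 = -6 + b*o)
M³ + J(x(5), -15) = 0³ + (-6 - (-30)*5²) = 0 + (-6 - (-30)*25) = 0 + (-6 - 15*(-50)) = 0 + (-6 + 750) = 0 + 744 = 744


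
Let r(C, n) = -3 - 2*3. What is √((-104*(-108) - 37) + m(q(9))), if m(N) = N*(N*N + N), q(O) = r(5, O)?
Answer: √10547 ≈ 102.70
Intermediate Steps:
r(C, n) = -9 (r(C, n) = -3 - 6 = -9)
q(O) = -9
m(N) = N*(N + N²) (m(N) = N*(N² + N) = N*(N + N²))
√((-104*(-108) - 37) + m(q(9))) = √((-104*(-108) - 37) + (-9)²*(1 - 9)) = √((11232 - 37) + 81*(-8)) = √(11195 - 648) = √10547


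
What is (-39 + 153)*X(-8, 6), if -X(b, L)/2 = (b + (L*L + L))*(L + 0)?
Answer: -46512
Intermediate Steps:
X(b, L) = -2*L*(L + b + L²) (X(b, L) = -2*(b + (L*L + L))*(L + 0) = -2*(b + (L² + L))*L = -2*(b + (L + L²))*L = -2*(L + b + L²)*L = -2*L*(L + b + L²))
(-39 + 153)*X(-8, 6) = (-39 + 153)*(-2*6*(6 - 8 + 6²)) = 114*(-2*6*(6 - 8 + 36)) = 114*(-2*6*34) = 114*(-408) = -46512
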